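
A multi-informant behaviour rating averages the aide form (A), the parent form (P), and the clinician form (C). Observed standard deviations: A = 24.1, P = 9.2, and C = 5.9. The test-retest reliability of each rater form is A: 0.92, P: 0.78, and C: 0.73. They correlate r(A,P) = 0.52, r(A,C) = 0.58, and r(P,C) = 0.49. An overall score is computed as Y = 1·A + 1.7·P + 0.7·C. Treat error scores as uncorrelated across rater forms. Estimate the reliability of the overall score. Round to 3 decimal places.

0.926

Var(Y) = 24.1² + 1.7²·9.2² + 0.7²·5.9² + 2·[1.7·24.1·9.2·0.52 + 0.7·24.1·5.9·0.58 + 1.19·9.2·5.9·0.49] = 842.476 + 570.761 = 1413.24.
Under uncorrelated errors the observed covariances equal the true-score covariances, so only the own-variance terms attenuate.
True-score variance = [24.1²·0.92 + 1.7²·9.2²·0.78 + 0.7²·5.9²·0.73] + 570.761 = 737.592 + 570.761 = 1308.35.
Reliability = 1308.35 / 1413.24 = 0.926.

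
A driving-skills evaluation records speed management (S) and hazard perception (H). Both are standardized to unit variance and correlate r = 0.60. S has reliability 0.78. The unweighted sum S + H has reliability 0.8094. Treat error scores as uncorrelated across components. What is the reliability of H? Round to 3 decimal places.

0.610

Var(S+H) = 2 + 2·0.60 = 3.200.
True-score variance = ρ_S + ρ_H + 2·0.60, so 0.8094 = (0.78 + ρ_H + 1.20) / 3.200.
ρ_H = 0.8094·3.200 − 0.78 − 1.20 = 0.610.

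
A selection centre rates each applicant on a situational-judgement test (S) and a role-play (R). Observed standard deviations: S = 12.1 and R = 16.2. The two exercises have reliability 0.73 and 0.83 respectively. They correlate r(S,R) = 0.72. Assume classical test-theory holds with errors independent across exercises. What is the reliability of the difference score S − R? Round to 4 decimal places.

Var(S−R) = 12.1² + 16.2² − 2·12.1·16.2·0.72 = 408.85 − 282.269 = 126.581.
Under uncorrelated errors the observed covariances equal the true-score covariances, so only the own-variance terms attenuate.
True-score variance = [12.1²·0.73 + 16.2²·0.83] − 282.269 = 324.704 − 282.269 = 42.4357.
Reliability = 42.4357 / 126.581 = 0.3352.

0.3352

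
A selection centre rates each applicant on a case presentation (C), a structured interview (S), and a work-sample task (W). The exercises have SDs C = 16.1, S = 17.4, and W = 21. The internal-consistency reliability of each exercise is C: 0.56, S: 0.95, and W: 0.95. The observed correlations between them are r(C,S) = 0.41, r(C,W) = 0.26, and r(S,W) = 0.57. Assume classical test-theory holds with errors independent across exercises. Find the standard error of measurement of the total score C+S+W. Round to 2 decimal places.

12.30

Var(total) = 1002.97 + 822.083 = 1825.05.
True-score variance = 851.73 + 822.083 = 1673.81, so reliability = 0.9171.
Error variance = 1825.05 − 1673.81 = 151.24; SEM = √151.24 = 12.30.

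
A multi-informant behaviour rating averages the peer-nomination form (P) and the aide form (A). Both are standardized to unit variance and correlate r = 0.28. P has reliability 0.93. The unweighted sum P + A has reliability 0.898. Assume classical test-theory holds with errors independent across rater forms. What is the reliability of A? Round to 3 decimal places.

Var(P+A) = 2 + 2·0.28 = 2.560.
True-score variance = ρ_P + ρ_A + 2·0.28, so 0.898 = (0.93 + ρ_A + 0.56) / 2.560.
ρ_A = 0.898·2.560 − 0.93 − 0.56 = 0.809.

0.809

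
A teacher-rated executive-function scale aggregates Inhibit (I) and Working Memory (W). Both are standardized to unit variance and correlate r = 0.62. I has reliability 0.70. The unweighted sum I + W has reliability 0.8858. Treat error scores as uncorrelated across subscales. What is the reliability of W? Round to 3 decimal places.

Var(I+W) = 2 + 2·0.62 = 3.240.
True-score variance = ρ_I + ρ_W + 2·0.62, so 0.8858 = (0.70 + ρ_W + 1.24) / 3.240.
ρ_W = 0.8858·3.240 − 0.70 − 1.24 = 0.930.

0.930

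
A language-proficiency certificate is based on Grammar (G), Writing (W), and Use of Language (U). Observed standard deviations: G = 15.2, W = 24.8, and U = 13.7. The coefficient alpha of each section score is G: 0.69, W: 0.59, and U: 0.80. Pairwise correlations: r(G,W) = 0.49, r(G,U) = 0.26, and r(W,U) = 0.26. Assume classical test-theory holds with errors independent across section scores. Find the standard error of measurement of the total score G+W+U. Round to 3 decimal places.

Var(total) = 1033.77 + 654.381 = 1688.15.
True-score variance = 672.443 + 654.381 = 1326.82, so reliability = 0.7860.
Error variance = 1688.15 − 1326.82 = 361.327; SEM = √361.327 = 19.009.

19.009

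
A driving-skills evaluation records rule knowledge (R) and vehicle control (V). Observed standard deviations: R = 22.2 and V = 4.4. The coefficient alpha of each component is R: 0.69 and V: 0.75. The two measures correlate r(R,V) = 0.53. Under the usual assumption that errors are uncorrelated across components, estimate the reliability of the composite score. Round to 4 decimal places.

Var(R+V) = 22.2² + 4.4² + 2·[22.2·4.4·0.53] = 512.2 + 103.541 = 615.741.
With uncorrelated errors the cross-covariances are all true-score covariance, so they carry over unchanged; only the diagonal terms shrink to ρᵢσᵢ².
True-score variance = [22.2²·0.69 + 4.4²·0.75] + 103.541 = 354.58 + 103.541 = 458.12.
Reliability = 458.12 / 615.741 = 0.7440.

0.7440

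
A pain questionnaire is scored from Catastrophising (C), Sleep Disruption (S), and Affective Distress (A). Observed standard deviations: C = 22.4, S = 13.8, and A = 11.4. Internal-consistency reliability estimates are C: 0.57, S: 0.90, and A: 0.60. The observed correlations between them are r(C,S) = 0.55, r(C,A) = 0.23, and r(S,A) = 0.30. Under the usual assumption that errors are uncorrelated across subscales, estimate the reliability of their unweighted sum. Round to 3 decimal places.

0.791

Var(C+S+A) = 22.4² + 13.8² + 11.4² + 2·[22.4·13.8·0.55 + 22.4·11.4·0.23 + 13.8·11.4·0.30] = 822.16 + 551.89 = 1374.05.
Under uncorrelated errors the observed covariances equal the true-score covariances, so only the own-variance terms attenuate.
True-score variance = [22.4²·0.57 + 13.8²·0.90 + 11.4²·0.60] + 551.89 = 535.375 + 551.89 = 1087.26.
Reliability = 1087.26 / 1374.05 = 0.791.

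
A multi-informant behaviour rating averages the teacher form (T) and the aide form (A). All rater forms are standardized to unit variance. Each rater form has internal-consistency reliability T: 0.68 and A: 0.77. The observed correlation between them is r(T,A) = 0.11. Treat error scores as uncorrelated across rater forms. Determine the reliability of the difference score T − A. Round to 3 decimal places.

Var(T−A) = 1 + 1 − 2·0.11 = 2 − 0.22 = 1.78.
Because errors are independent across components, Cov(Tᵢ,Tⱼ) = Cov(Xᵢ,Xⱼ); the off-diagonal part of the true-score variance is the same as above.
True-score variance = [0.68 + 0.77] − 0.22 = 1.45 − 0.22 = 1.23.
Reliability = 1.23 / 1.78 = 0.691.

0.691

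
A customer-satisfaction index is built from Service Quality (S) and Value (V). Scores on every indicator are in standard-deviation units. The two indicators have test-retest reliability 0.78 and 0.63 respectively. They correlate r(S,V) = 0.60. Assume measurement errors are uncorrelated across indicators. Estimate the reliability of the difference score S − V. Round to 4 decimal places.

0.2625

Var(S−V) = 1 + 1 − 2·0.60 = 2 − 1.2 = 0.8.
With uncorrelated errors the cross-covariances are all true-score covariance, so they carry over unchanged; only the diagonal terms shrink to ρᵢσᵢ².
True-score variance = [0.78 + 0.63] − 1.2 = 1.41 − 1.2 = 0.21.
Reliability = 0.21 / 0.8 = 0.2625.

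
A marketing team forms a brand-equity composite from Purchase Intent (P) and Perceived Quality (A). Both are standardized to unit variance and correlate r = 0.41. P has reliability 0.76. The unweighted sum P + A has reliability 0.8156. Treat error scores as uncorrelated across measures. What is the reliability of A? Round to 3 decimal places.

0.720

Var(P+A) = 2 + 2·0.41 = 2.820.
True-score variance = ρ_P + ρ_A + 2·0.41, so 0.8156 = (0.76 + ρ_A + 0.82) / 2.820.
ρ_A = 0.8156·2.820 − 0.76 − 0.82 = 0.720.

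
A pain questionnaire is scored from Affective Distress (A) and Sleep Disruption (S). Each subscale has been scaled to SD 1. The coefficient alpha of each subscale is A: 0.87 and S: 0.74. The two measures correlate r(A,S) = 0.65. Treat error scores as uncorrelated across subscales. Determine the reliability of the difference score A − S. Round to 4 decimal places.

0.4429

Var(A−S) = 1 + 1 − 2·0.65 = 2 − 1.3 = 0.7.
With uncorrelated errors the cross-covariances are all true-score covariance, so they carry over unchanged; only the diagonal terms shrink to ρᵢσᵢ².
True-score variance = [0.87 + 0.74] − 1.3 = 1.61 − 1.3 = 0.31.
Reliability = 0.31 / 0.7 = 0.4429.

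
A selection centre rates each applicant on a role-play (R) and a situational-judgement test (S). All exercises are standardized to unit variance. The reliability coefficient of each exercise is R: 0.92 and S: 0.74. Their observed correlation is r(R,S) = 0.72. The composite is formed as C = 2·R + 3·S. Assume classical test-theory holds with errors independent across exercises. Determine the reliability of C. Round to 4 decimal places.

0.8771

Var(C) = 2² + 3² + 2·[6·0.72] = 13 + 8.64 = 21.64.
With uncorrelated errors the cross-covariances are all true-score covariance, so they carry over unchanged; only the diagonal terms shrink to ρᵢσᵢ².
True-score variance = [2²·0.92 + 3²·0.74] + 8.64 = 10.34 + 8.64 = 18.98.
Reliability = 18.98 / 21.64 = 0.8771.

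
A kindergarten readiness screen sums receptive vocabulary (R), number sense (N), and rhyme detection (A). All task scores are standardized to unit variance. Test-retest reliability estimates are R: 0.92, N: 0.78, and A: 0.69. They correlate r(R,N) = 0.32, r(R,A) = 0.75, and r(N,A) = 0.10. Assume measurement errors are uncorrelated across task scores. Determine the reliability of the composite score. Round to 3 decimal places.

0.886

Var(R+N+A) = 3 + 2·[0.32 + 0.75 + 0.10] = 3 + 2.34 = 5.34.
Under uncorrelated errors the observed covariances equal the true-score covariances, so only the own-variance terms attenuate.
True-score variance = [0.92 + 0.78 + 0.69] + 2.34 = 2.39 + 2.34 = 4.73.
Reliability = 4.73 / 5.34 = 0.886.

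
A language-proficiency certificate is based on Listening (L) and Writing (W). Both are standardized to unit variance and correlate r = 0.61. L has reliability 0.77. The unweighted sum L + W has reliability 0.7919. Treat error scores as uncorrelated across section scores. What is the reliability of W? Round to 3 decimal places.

0.560

Var(L+W) = 2 + 2·0.61 = 3.220.
True-score variance = ρ_L + ρ_W + 2·0.61, so 0.7919 = (0.77 + ρ_W + 1.22) / 3.220.
ρ_W = 0.7919·3.220 − 0.77 − 1.22 = 0.560.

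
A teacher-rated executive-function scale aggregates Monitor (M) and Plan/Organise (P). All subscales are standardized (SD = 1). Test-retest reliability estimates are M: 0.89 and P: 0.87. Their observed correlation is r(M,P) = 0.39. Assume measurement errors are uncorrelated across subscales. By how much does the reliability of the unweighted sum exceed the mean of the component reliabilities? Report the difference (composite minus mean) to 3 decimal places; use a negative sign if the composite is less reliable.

Var(sum) = 2 + 0.78 = 2.78; true-score variance = 1.76 + 0.78 = 2.54; composite reliability = 0.9137.
Mean component reliability = 0.8800.
Difference = 0.9137 − 0.8800 = 0.034.

0.034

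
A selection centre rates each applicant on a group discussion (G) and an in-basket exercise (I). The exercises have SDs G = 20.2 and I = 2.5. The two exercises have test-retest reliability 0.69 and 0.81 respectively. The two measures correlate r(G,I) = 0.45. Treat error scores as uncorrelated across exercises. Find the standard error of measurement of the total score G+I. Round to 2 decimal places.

11.30

Var(total) = 414.29 + 45.45 = 459.74.
True-score variance = 286.61 + 45.45 = 332.06, so reliability = 0.7223.
Error variance = 459.74 − 332.06 = 127.68; SEM = √127.68 = 11.30.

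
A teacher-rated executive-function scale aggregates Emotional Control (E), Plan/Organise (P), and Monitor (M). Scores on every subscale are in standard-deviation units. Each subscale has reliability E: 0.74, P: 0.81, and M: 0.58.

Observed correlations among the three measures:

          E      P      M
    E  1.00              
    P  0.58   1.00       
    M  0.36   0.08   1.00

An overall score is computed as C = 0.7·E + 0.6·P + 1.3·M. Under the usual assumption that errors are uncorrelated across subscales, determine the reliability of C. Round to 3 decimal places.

Var(C) = 0.7² + 0.6² + 1.3² + 2·[0.42·0.58 + 0.91·0.36 + 0.78·0.08] = 2.54 + 1.2672 = 3.8072.
Under uncorrelated errors the observed covariances equal the true-score covariances, so only the own-variance terms attenuate.
True-score variance = [0.7²·0.74 + 0.6²·0.81 + 1.3²·0.58] + 1.2672 = 1.6344 + 1.2672 = 2.9016.
Reliability = 2.9016 / 3.8072 = 0.762.

0.762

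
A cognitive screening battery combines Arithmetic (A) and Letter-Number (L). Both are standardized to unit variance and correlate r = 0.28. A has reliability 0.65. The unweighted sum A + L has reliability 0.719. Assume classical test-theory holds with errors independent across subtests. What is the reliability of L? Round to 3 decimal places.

0.631

Var(A+L) = 2 + 2·0.28 = 2.560.
True-score variance = ρ_A + ρ_L + 2·0.28, so 0.719 = (0.65 + ρ_L + 0.56) / 2.560.
ρ_L = 0.719·2.560 − 0.65 − 0.56 = 0.631.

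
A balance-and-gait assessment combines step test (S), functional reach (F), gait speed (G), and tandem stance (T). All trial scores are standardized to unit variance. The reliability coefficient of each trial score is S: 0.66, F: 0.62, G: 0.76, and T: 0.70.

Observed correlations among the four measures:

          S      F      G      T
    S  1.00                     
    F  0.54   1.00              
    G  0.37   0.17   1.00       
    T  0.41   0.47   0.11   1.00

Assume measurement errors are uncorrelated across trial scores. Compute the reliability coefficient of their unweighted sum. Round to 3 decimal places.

0.845

Var(S+F+G+T) = 4 + 2·[0.54 + 0.37 + 0.41 + 0.17 + 0.47 + 0.11] = 4 + 4.14 = 8.14.
Under uncorrelated errors the observed covariances equal the true-score covariances, so only the own-variance terms attenuate.
True-score variance = [0.66 + 0.62 + 0.76 + 0.70] + 4.14 = 2.74 + 4.14 = 6.88.
Reliability = 6.88 / 8.14 = 0.845.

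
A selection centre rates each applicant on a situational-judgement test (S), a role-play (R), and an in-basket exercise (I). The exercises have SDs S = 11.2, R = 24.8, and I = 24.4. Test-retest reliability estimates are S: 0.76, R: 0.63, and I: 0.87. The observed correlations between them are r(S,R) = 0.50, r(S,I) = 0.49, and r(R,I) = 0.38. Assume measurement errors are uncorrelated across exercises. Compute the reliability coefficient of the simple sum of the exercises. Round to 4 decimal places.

0.8569

Var(S+R+I) = 11.2² + 24.8² + 24.4² + 2·[11.2·24.8·0.50 + 11.2·24.4·0.49 + 24.8·24.4·0.38] = 1335.84 + 1005.47 = 2341.31.
Under uncorrelated errors the observed covariances equal the true-score covariances, so only the own-variance terms attenuate.
True-score variance = [11.2²·0.76 + 24.8²·0.63 + 24.4²·0.87] + 1005.47 = 1000.77 + 1005.47 = 2006.24.
Reliability = 2006.24 / 2341.31 = 0.8569.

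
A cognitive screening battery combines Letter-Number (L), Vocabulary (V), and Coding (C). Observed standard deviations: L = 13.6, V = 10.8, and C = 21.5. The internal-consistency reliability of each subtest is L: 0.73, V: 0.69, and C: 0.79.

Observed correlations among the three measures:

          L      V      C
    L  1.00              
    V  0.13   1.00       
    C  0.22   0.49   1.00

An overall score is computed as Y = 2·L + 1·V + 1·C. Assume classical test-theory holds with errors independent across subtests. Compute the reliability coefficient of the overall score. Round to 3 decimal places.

0.823

Var(Y) = 2²·13.6² + 10.8² + 21.5² + 2·[2·13.6·10.8·0.13 + 2·13.6·21.5·0.22 + 10.8·21.5·0.49] = 1318.73 + 561.246 = 1879.98.
With uncorrelated errors the cross-covariances are all true-score covariance, so they carry over unchanged; only the diagonal terms shrink to ρᵢσᵢ².
True-score variance = [2²·13.6²·0.73 + 10.8²·0.69 + 21.5²·0.79] + 561.246 = 985.742 + 561.246 = 1546.99.
Reliability = 1546.99 / 1879.98 = 0.823.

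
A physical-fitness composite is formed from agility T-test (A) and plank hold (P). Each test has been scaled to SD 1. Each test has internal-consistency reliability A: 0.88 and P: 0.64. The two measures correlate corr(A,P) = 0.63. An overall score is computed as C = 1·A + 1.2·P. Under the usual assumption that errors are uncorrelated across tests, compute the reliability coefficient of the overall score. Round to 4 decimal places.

Var(C) = 1 + 1.2² + 2·[1.2·0.63] = 2.44 + 1.512 = 3.952.
Because errors are independent across components, Cov(Tᵢ,Tⱼ) = Cov(Xᵢ,Xⱼ); the off-diagonal part of the true-score variance is the same as above.
True-score variance = [0.88 + 1.2²·0.64] + 1.512 = 1.8016 + 1.512 = 3.3136.
Reliability = 3.3136 / 3.952 = 0.8385.

0.8385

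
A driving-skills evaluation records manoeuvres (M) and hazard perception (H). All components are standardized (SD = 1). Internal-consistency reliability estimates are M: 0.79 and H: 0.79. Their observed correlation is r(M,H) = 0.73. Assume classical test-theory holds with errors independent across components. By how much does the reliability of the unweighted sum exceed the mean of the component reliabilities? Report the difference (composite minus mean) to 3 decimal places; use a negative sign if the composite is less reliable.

Var(sum) = 2 + 1.46 = 3.46; true-score variance = 1.58 + 1.46 = 3.04; composite reliability = 0.8786.
Mean component reliability = 0.7900.
Difference = 0.8786 − 0.7900 = 0.089.

0.089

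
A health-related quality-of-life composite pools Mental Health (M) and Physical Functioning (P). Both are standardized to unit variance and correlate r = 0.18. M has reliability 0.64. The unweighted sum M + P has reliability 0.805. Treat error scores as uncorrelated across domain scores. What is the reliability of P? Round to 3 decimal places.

0.900

Var(M+P) = 2 + 2·0.18 = 2.360.
True-score variance = ρ_M + ρ_P + 2·0.18, so 0.805 = (0.64 + ρ_P + 0.36) / 2.360.
ρ_P = 0.805·2.360 − 0.64 − 0.36 = 0.900.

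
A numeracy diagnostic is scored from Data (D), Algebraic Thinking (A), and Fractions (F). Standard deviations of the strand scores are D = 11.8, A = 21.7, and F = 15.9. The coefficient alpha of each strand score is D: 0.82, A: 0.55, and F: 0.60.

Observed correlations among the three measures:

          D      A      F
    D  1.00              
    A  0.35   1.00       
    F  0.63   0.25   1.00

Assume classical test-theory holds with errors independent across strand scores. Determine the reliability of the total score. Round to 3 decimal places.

0.767

Var(D+A+F) = 11.8² + 21.7² + 15.9² + 2·[11.8·21.7·0.35 + 11.8·15.9·0.63 + 21.7·15.9·0.25] = 862.94 + 588.158 = 1451.1.
Because errors are independent across components, Cov(Tᵢ,Tⱼ) = Cov(Xᵢ,Xⱼ); the off-diagonal part of the true-score variance is the same as above.
True-score variance = [11.8²·0.82 + 21.7²·0.55 + 15.9²·0.60] + 588.158 = 524.852 + 588.158 = 1113.01.
Reliability = 1113.01 / 1451.1 = 0.767.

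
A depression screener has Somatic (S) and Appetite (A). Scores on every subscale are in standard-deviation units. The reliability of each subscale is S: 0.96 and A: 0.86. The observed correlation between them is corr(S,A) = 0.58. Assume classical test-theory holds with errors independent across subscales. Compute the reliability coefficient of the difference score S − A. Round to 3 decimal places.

0.786

Var(S−A) = 1 + 1 − 2·0.58 = 2 − 1.16 = 0.84.
Under uncorrelated errors the observed covariances equal the true-score covariances, so only the own-variance terms attenuate.
True-score variance = [0.96 + 0.86] − 1.16 = 1.82 − 1.16 = 0.66.
Reliability = 0.66 / 0.84 = 0.786.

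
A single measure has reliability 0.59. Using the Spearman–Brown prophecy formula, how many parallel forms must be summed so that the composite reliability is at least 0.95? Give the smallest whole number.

14

k ≥ ρ*(1−ρ₁)/(ρ₁(1−ρ*)) = 0.95·0.41 / (0.59·0.05) = 13.203.
Smallest integer k = 14.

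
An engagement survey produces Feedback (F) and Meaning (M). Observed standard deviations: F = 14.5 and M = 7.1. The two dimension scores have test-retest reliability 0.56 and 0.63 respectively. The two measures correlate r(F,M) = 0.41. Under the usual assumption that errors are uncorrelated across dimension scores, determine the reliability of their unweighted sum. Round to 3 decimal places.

0.678

Var(F+M) = 14.5² + 7.1² + 2·[14.5·7.1·0.41] = 260.66 + 84.419 = 345.079.
With uncorrelated errors the cross-covariances are all true-score covariance, so they carry over unchanged; only the diagonal terms shrink to ρᵢσᵢ².
True-score variance = [14.5²·0.56 + 7.1²·0.63] + 84.419 = 149.498 + 84.419 = 233.917.
Reliability = 233.917 / 345.079 = 0.678.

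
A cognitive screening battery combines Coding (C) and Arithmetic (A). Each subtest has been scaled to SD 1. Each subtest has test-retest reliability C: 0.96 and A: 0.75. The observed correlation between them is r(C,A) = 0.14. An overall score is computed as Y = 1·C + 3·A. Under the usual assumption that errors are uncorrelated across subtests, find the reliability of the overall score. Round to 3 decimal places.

Var(Y) = 1 + 3² + 2·[3·0.14] = 10 + 0.84 = 10.84.
With uncorrelated errors the cross-covariances are all true-score covariance, so they carry over unchanged; only the diagonal terms shrink to ρᵢσᵢ².
True-score variance = [0.96 + 3²·0.75] + 0.84 = 7.71 + 0.84 = 8.55.
Reliability = 8.55 / 10.84 = 0.789.

0.789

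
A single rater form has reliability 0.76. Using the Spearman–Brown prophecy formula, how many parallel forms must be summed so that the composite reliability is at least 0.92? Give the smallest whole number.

k ≥ ρ*(1−ρ₁)/(ρ₁(1−ρ*)) = 0.92·0.24 / (0.76·0.08) = 3.632.
Smallest integer k = 4.

4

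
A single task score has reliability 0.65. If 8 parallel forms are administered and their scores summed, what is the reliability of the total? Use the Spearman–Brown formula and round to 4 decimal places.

0.9369

ρ_k = kρ / (1 + (k−1)ρ) = 8·0.65 / (1 + 7·0.65) = 5.200 / 5.550 = 0.9369.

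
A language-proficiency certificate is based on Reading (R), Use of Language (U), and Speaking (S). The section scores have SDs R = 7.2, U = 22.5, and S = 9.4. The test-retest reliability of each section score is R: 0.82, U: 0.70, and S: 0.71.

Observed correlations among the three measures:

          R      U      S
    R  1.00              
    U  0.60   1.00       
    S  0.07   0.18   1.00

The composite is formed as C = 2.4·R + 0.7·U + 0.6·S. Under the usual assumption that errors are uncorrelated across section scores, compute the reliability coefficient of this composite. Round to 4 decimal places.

Var(C) = 2.4²·7.2² + 0.7²·22.5² + 0.6²·9.4² + 2·[1.68·7.2·22.5·0.60 + 1.44·7.2·9.4·0.07 + 0.42·22.5·9.4·0.18] = 578.471 + 372.215 = 950.686.
With uncorrelated errors the cross-covariances are all true-score covariance, so they carry over unchanged; only the diagonal terms shrink to ρᵢσᵢ².
True-score variance = [2.4²·7.2²·0.82 + 0.7²·22.5²·0.70 + 0.6²·9.4²·0.71] + 372.215 = 441.079 + 372.215 = 813.294.
Reliability = 813.294 / 950.686 = 0.8555.

0.8555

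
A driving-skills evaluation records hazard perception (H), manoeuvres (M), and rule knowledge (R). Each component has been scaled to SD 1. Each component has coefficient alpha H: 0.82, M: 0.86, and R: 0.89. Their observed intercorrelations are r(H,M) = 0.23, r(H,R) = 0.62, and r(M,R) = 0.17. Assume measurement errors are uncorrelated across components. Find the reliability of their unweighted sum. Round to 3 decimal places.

0.915

Var(H+M+R) = 3 + 2·[0.23 + 0.62 + 0.17] = 3 + 2.04 = 5.04.
Because errors are independent across components, Cov(Tᵢ,Tⱼ) = Cov(Xᵢ,Xⱼ); the off-diagonal part of the true-score variance is the same as above.
True-score variance = [0.82 + 0.86 + 0.89] + 2.04 = 2.57 + 2.04 = 4.61.
Reliability = 4.61 / 5.04 = 0.915.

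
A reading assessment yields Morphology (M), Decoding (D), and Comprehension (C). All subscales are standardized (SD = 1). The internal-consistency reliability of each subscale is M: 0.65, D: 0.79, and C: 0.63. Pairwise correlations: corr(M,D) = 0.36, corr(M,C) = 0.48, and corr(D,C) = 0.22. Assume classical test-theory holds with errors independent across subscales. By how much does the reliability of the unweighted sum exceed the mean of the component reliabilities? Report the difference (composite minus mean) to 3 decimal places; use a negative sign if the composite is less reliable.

Var(sum) = 3 + 2.12 = 5.12; true-score variance = 2.07 + 2.12 = 4.19; composite reliability = 0.8184.
Mean component reliability = 0.6900.
Difference = 0.8184 − 0.6900 = 0.128.

0.128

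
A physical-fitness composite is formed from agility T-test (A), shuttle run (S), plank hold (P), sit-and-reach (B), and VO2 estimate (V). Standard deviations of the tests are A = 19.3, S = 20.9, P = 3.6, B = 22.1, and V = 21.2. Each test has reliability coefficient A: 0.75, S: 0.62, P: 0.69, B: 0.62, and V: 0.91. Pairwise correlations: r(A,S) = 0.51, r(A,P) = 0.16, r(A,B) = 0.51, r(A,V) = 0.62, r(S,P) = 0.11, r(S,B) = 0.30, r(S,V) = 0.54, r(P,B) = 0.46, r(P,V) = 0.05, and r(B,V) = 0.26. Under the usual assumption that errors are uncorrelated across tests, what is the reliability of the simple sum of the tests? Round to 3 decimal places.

Var(A+S+P+B+V) = 19.3² + 20.9² + 3.6² + 22.1² + 21.2² + 2·[19.3·20.9·0.51 + 19.3·3.6·0.16 + 19.3·22.1·0.51 + 19.3·21.2·0.62 + 20.9·3.6·0.11 + 20.9·22.1·0.30 + 20.9·21.2·0.54 + 3.6·22.1·0.46 + 3.6·21.2·0.05 + 22.1·21.2·0.26] = 1760.11 + 2472.76 = 4232.87.
Because errors are independent across components, Cov(Tᵢ,Tⱼ) = Cov(Xᵢ,Xⱼ); the off-diagonal part of the true-score variance is the same as above.
True-score variance = [19.3²·0.75 + 20.9²·0.62 + 3.6²·0.69 + 22.1²·0.62 + 21.2²·0.91] + 2472.76 = 1270.94 + 2472.76 = 3743.7.
Reliability = 3743.7 / 4232.87 = 0.884.

0.884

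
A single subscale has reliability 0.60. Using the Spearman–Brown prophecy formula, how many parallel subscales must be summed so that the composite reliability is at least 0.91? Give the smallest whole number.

7

k ≥ ρ*(1−ρ₁)/(ρ₁(1−ρ*)) = 0.91·0.40 / (0.60·0.09) = 6.741.
Smallest integer k = 7.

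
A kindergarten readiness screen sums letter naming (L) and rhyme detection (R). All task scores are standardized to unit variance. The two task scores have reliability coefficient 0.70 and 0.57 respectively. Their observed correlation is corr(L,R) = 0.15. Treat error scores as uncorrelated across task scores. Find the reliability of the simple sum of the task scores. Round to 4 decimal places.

0.6826

Var(L+R) = 2 + 2·[0.15] = 2 + 0.3 = 2.3.
Under uncorrelated errors the observed covariances equal the true-score covariances, so only the own-variance terms attenuate.
True-score variance = [0.70 + 0.57] + 0.3 = 1.27 + 0.3 = 1.57.
Reliability = 1.57 / 2.3 = 0.6826.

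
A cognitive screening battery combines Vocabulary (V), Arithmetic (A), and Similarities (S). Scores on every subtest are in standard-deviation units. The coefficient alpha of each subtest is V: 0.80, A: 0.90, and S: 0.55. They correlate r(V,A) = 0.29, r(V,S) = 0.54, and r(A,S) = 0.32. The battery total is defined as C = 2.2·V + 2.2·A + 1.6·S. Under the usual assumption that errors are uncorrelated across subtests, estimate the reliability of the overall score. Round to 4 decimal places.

Var(C) = 2.2² + 2.2² + 1.6² + 2·[4.84·0.29 + 3.52·0.54 + 3.52·0.32] = 12.24 + 8.8616 = 21.1016.
Because errors are independent across components, Cov(Tᵢ,Tⱼ) = Cov(Xᵢ,Xⱼ); the off-diagonal part of the true-score variance is the same as above.
True-score variance = [2.2²·0.80 + 2.2²·0.90 + 1.6²·0.55] + 8.8616 = 9.636 + 8.8616 = 18.4976.
Reliability = 18.4976 / 21.1016 = 0.8766.

0.8766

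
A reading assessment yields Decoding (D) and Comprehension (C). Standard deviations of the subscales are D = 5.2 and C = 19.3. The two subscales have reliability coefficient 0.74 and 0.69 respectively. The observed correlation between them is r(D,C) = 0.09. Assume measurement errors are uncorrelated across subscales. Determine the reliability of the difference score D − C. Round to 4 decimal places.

Var(D−C) = 5.2² + 19.3² − 2·5.2·19.3·0.09 = 399.53 − 18.0648 = 381.465.
Under uncorrelated errors the observed covariances equal the true-score covariances, so only the own-variance terms attenuate.
True-score variance = [5.2²·0.74 + 19.3²·0.69] − 18.0648 = 277.028 − 18.0648 = 258.963.
Reliability = 258.963 / 381.465 = 0.6789.

0.6789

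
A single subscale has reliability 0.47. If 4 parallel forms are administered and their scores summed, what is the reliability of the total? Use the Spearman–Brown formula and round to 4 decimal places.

0.7801

ρ_k = kρ / (1 + (k−1)ρ) = 4·0.47 / (1 + 3·0.47) = 1.880 / 2.410 = 0.7801.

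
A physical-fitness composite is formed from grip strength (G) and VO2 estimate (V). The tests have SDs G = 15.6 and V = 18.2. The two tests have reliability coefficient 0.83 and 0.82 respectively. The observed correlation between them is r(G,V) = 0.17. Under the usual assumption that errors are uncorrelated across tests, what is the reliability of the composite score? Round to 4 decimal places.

Var(G+V) = 15.6² + 18.2² + 2·[15.6·18.2·0.17] = 574.6 + 96.5328 = 671.133.
With uncorrelated errors the cross-covariances are all true-score covariance, so they carry over unchanged; only the diagonal terms shrink to ρᵢσᵢ².
True-score variance = [15.6²·0.83 + 18.2²·0.82] + 96.5328 = 473.606 + 96.5328 = 570.138.
Reliability = 570.138 / 671.133 = 0.8495.

0.8495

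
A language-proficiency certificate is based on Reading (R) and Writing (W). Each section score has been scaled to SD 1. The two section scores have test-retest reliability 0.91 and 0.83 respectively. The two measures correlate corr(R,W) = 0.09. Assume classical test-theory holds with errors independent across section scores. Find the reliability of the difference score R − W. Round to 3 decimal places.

Var(R−W) = 1 + 1 − 2·0.09 = 2 − 0.18 = 1.82.
With uncorrelated errors the cross-covariances are all true-score covariance, so they carry over unchanged; only the diagonal terms shrink to ρᵢσᵢ².
True-score variance = [0.91 + 0.83] − 0.18 = 1.74 − 0.18 = 1.56.
Reliability = 1.56 / 1.82 = 0.857.

0.857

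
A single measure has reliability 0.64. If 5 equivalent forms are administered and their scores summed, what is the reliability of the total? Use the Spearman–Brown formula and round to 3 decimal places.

ρ_k = kρ / (1 + (k−1)ρ) = 5·0.64 / (1 + 4·0.64) = 3.200 / 3.560 = 0.899.

0.899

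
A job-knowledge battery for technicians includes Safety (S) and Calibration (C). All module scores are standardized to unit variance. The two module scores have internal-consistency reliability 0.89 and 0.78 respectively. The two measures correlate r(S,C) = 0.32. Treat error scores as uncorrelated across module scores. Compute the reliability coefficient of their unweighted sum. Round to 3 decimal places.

Var(S+C) = 2 + 2·[0.32] = 2 + 0.64 = 2.64.
With uncorrelated errors the cross-covariances are all true-score covariance, so they carry over unchanged; only the diagonal terms shrink to ρᵢσᵢ².
True-score variance = [0.89 + 0.78] + 0.64 = 1.67 + 0.64 = 2.31.
Reliability = 2.31 / 2.64 = 0.875.

0.875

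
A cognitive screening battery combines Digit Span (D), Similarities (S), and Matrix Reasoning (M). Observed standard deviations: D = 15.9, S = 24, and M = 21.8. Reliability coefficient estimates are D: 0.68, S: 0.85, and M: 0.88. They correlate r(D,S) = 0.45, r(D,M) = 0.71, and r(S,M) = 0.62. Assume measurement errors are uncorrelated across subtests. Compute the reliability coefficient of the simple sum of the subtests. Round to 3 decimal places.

Var(D+S+M) = 15.9² + 24² + 21.8² + 2·[15.9·24·0.45 + 15.9·21.8·0.71 + 24·21.8·0.62] = 1304.05 + 1484.41 = 2788.46.
Because errors are independent across components, Cov(Tᵢ,Tⱼ) = Cov(Xᵢ,Xⱼ); the off-diagonal part of the true-score variance is the same as above.
True-score variance = [15.9²·0.68 + 24²·0.85 + 21.8²·0.88] + 1484.41 = 1079.72 + 1484.41 = 2564.13.
Reliability = 2564.13 / 2788.46 = 0.920.

0.920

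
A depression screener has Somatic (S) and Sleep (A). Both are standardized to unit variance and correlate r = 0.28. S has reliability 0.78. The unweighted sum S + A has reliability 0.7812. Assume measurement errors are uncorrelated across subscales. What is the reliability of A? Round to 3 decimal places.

0.660

Var(S+A) = 2 + 2·0.28 = 2.560.
True-score variance = ρ_S + ρ_A + 2·0.28, so 0.7812 = (0.78 + ρ_A + 0.56) / 2.560.
ρ_A = 0.7812·2.560 − 0.78 − 0.56 = 0.660.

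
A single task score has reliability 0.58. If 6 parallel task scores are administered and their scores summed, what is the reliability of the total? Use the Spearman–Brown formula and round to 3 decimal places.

ρ_k = kρ / (1 + (k−1)ρ) = 6·0.58 / (1 + 5·0.58) = 3.480 / 3.900 = 0.892.

0.892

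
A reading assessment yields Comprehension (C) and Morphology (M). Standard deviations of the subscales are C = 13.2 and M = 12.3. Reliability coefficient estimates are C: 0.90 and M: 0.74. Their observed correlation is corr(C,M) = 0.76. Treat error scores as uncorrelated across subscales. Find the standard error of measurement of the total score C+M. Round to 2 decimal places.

Var(total) = 325.53 + 246.787 = 572.317.
True-score variance = 268.771 + 246.787 = 515.558, so reliability = 0.9008.
Error variance = 572.317 − 515.558 = 56.7594; SEM = √56.7594 = 7.53.

7.53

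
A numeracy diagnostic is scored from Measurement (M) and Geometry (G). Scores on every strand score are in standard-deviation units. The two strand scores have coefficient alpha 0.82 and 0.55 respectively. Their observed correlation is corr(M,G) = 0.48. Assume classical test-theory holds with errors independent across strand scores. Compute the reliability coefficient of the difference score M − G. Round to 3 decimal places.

Var(M−G) = 1 + 1 − 2·0.48 = 2 − 0.96 = 1.04.
With uncorrelated errors the cross-covariances are all true-score covariance, so they carry over unchanged; only the diagonal terms shrink to ρᵢσᵢ².
True-score variance = [0.82 + 0.55] − 0.96 = 1.37 − 0.96 = 0.41.
Reliability = 0.41 / 1.04 = 0.394.

0.394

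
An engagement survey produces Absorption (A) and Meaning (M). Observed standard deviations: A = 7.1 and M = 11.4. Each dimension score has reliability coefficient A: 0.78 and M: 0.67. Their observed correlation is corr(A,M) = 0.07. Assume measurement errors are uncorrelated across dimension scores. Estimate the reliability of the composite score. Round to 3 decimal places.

Var(A+M) = 7.1² + 11.4² + 2·[7.1·11.4·0.07] = 180.37 + 11.3316 = 191.702.
Under uncorrelated errors the observed covariances equal the true-score covariances, so only the own-variance terms attenuate.
True-score variance = [7.1²·0.78 + 11.4²·0.67] + 11.3316 = 126.393 + 11.3316 = 137.725.
Reliability = 137.725 / 191.702 = 0.718.

0.718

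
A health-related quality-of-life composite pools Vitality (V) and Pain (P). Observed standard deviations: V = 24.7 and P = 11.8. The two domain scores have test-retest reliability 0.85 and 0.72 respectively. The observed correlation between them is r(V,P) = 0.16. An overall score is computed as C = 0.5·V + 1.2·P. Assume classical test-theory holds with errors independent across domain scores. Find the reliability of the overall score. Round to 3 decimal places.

Var(C) = 0.5²·24.7² + 1.2²·11.8² + 2·[0.6·24.7·11.8·0.16] = 353.028 + 55.9603 = 408.988.
Under uncorrelated errors the observed covariances equal the true-score covariances, so only the own-variance terms attenuate.
True-score variance = [0.5²·24.7²·0.85 + 1.2²·11.8²·0.72] + 55.9603 = 274.008 + 55.9603 = 329.968.
Reliability = 329.968 / 408.988 = 0.807.

0.807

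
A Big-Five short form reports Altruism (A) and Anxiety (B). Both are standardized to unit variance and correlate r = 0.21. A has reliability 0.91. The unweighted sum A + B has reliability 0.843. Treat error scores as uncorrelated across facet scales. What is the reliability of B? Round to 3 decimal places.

Var(A+B) = 2 + 2·0.21 = 2.420.
True-score variance = ρ_A + ρ_B + 2·0.21, so 0.843 = (0.91 + ρ_B + 0.42) / 2.420.
ρ_B = 0.843·2.420 − 0.91 − 0.42 = 0.710.

0.710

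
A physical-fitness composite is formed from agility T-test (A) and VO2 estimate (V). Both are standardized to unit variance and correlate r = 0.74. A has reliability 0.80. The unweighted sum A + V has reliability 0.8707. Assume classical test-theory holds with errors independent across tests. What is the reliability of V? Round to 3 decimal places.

0.750

Var(A+V) = 2 + 2·0.74 = 3.480.
True-score variance = ρ_A + ρ_V + 2·0.74, so 0.8707 = (0.80 + ρ_V + 1.48) / 3.480.
ρ_V = 0.8707·3.480 − 0.80 − 1.48 = 0.750.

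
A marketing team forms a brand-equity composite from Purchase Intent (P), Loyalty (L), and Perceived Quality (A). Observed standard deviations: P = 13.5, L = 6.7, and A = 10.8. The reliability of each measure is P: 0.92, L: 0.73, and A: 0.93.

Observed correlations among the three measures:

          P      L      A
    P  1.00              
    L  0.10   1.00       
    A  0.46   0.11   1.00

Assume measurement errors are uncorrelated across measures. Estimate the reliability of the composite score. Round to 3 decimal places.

Var(P+L+A) = 13.5² + 6.7² + 10.8² + 2·[13.5·6.7·0.10 + 13.5·10.8·0.46 + 6.7·10.8·0.11] = 343.78 + 168.145 = 511.925.
Under uncorrelated errors the observed covariances equal the true-score covariances, so only the own-variance terms attenuate.
True-score variance = [13.5²·0.92 + 6.7²·0.73 + 10.8²·0.93] + 168.145 = 308.915 + 168.145 = 477.06.
Reliability = 477.06 / 511.925 = 0.932.

0.932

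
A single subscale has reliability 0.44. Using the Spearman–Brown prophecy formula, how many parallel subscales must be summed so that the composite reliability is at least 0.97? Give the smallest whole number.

42

k ≥ ρ*(1−ρ₁)/(ρ₁(1−ρ*)) = 0.97·0.56 / (0.44·0.03) = 41.152.
Smallest integer k = 42.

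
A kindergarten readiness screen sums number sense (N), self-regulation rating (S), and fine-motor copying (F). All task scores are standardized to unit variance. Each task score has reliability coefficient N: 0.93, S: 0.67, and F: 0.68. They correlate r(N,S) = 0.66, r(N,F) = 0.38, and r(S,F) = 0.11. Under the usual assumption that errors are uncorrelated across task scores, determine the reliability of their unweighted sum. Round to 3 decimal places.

Var(N+S+F) = 3 + 2·[0.66 + 0.38 + 0.11] = 3 + 2.3 = 5.3.
Under uncorrelated errors the observed covariances equal the true-score covariances, so only the own-variance terms attenuate.
True-score variance = [0.93 + 0.67 + 0.68] + 2.3 = 2.28 + 2.3 = 4.58.
Reliability = 4.58 / 5.3 = 0.864.

0.864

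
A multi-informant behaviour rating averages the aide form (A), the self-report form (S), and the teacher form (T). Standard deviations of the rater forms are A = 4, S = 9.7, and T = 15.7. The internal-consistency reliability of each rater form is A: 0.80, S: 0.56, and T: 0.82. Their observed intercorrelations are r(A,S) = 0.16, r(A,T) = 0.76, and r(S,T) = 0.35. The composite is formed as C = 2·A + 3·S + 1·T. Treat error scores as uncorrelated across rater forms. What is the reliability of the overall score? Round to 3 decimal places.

Var(C) = 2²·4² + 3²·9.7² + 15.7² + 2·[6·4·9.7·0.16 + 2·4·15.7·0.76 + 3·9.7·15.7·0.35] = 1157.3 + 585.217 = 1742.52.
With uncorrelated errors the cross-covariances are all true-score covariance, so they carry over unchanged; only the diagonal terms shrink to ρᵢσᵢ².
True-score variance = [2²·4²·0.80 + 3²·9.7²·0.56 + 15.7²·0.82] + 585.217 = 727.535 + 585.217 = 1312.75.
Reliability = 1312.75 / 1742.52 = 0.753.

0.753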